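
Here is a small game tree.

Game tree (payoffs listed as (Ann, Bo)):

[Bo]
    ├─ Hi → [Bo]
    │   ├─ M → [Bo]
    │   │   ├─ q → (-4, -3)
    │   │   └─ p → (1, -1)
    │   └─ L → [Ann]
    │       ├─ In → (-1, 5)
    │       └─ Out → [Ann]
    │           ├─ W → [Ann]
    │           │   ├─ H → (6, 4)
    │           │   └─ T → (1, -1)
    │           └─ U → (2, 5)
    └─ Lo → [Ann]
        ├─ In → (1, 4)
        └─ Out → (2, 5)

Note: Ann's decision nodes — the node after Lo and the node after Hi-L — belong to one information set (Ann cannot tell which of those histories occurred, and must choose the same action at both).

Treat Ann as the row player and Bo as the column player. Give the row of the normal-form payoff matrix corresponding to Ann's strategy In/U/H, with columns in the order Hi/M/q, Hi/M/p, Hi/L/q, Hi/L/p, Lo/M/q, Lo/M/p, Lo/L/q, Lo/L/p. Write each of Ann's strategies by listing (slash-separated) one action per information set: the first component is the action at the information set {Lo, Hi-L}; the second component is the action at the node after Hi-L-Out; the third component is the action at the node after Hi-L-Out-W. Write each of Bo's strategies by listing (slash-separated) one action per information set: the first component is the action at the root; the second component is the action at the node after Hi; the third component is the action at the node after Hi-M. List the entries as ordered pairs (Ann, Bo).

(-4,-3) (1,-1) (-1,5) (-1,5) (1,4) (1,4) (1,4) (1,4)

vs Hi/M/q: Bo plays Hi → Bo plays M at [Hi] → Bo plays q at [Hi-M] → (-4, -3)
vs Hi/M/p: Bo plays Hi → Bo plays M at [Hi] → Bo plays p at [Hi-M] → (1, -1)
vs Hi/L/q: Bo plays Hi → Bo plays L at [Hi] → Ann plays In at [Hi-L] → (-1, 5)
vs Hi/L/p: Bo plays Hi → Bo plays L at [Hi] → Ann plays In at [Hi-L] → (-1, 5)
vs Lo/M/q: Bo plays Lo → Ann plays In at [Lo] → (1, 4)
vs Lo/M/p: Bo plays Lo → Ann plays In at [Lo] → (1, 4)
vs Lo/L/q: Bo plays Lo → Ann plays In at [Lo] → (1, 4)
vs Lo/L/p: Bo plays Lo → Ann plays In at [Lo] → (1, 4)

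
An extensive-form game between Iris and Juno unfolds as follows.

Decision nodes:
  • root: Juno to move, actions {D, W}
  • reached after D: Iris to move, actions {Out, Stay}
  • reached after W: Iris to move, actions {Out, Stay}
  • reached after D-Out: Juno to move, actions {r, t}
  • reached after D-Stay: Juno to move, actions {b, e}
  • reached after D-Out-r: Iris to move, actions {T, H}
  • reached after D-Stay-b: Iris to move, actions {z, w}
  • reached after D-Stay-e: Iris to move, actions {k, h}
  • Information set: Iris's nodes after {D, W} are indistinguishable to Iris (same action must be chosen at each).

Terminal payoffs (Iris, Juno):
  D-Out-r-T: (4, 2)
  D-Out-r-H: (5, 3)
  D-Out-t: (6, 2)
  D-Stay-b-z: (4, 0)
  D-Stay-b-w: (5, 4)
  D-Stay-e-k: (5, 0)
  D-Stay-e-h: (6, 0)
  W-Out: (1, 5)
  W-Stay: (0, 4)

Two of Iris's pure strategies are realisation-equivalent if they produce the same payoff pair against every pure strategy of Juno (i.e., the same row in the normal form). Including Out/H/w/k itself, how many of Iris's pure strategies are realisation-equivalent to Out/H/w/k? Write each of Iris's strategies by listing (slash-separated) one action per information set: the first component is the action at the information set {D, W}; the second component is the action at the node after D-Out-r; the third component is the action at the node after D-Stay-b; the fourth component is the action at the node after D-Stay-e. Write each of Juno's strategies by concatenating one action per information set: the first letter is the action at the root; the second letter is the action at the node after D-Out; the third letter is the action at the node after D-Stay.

4

Row for Out/H/w/k (columns Drb, Dre, Dtb, Dte, Wrb, Wre, Wtb, Wte): (5,3) (5,3) (6,2) (6,2) (1,5) (1,5) (1,5) (1,5).
Under Out/H/w/k, Iris's choice at the node after D-Stay-b and at the node after D-Stay-e can never be reached regardless of what Juno does, so varying those choices leaves every outcome unchanged.
Holding the reachable choices fixed and varying the unreachable ones freely already gives 2 × 2 = 4 equivalent strategies.
No other strategy reproduces this row, so those 4 are the full class: Out/H/z/k, Out/H/z/h, Out/H/w/k, Out/H/w/h.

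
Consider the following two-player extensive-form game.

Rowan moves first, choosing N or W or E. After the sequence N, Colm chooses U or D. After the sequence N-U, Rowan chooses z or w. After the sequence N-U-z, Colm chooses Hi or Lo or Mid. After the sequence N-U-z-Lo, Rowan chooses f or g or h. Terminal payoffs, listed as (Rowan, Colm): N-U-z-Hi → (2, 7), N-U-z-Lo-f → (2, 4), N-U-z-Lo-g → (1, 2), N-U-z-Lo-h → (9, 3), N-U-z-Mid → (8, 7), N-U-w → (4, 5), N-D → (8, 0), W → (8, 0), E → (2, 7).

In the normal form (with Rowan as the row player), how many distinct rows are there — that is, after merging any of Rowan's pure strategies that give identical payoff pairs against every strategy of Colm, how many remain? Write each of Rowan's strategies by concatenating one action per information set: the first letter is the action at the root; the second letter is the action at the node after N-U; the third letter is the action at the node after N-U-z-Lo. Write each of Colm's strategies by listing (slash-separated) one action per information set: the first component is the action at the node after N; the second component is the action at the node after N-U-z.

6

Rowan has 18 pure strategies: Nzf, Nzg, Nzh, Nwf, Nwg, Nwh, Wzf, Wzg, Wzh, Wwf, Wwg, Wwh, Ezf, Ezg, Ezh, Ewf, Ewg, Ewh. Columns: U/Hi, U/Lo, U/Mid, D/Hi, D/Lo, D/Mid.
{Nzf} → row (2,7) (2,4) (8,7) (8,0) (8,0) (8,0)
{Nzg} → row (2,7) (1,2) (8,7) (8,0) (8,0) (8,0)
{Nzh} → row (2,7) (9,3) (8,7) (8,0) (8,0) (8,0)
{Nwf, Nwg, Nwh} → row (4,5) (4,5) (4,5) (8,0) (8,0) (8,0)
{Wzf, Wzg, Wzh, Wwf, Wwg, Wwh} → row (8,0) (8,0) (8,0) (8,0) (8,0) (8,0)
{Ezf, Ezg, Ezh, Ewf, Ewg, Ewh} → row (2,7) (2,7) (2,7) (2,7) (2,7) (2,7)
That's 6 distinct rows out of 18 strategies.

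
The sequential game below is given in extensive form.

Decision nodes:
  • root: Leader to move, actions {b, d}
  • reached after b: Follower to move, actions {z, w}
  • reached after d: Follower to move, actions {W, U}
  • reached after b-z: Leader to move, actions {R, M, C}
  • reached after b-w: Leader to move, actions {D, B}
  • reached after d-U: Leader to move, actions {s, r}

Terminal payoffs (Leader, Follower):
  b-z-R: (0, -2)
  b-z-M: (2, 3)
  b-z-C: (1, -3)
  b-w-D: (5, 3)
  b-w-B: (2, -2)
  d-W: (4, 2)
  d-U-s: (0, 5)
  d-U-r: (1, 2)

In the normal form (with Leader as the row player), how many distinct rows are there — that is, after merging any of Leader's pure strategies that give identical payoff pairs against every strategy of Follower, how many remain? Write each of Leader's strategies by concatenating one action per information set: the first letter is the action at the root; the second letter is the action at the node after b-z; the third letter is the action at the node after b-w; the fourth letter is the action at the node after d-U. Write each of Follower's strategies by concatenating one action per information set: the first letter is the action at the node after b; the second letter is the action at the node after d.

8

Leader has 24 pure strategies: bRDs, bRDr, bRBs, bRBr, bMDs, bMDr, bMBs, bMBr, bCDs, bCDr, bCBs, bCBr, dRDs, dRDr, dRBs, dRBr, dMDs, dMDr, dMBs, dMBr, dCDs, dCDr, dCBs, dCBr. Columns: zW, zU, wW, wU.
{bRDs, bRDr} → row (0,-2) (0,-2) (5,3) (5,3)
{bRBs, bRBr} → row (0,-2) (0,-2) (2,-2) (2,-2)
{bMDs, bMDr} → row (2,3) (2,3) (5,3) (5,3)
{bMBs, bMBr} → row (2,3) (2,3) (2,-2) (2,-2)
{bCDs, bCDr} → row (1,-3) (1,-3) (5,3) (5,3)
{bCBs, bCBr} → row (1,-3) (1,-3) (2,-2) (2,-2)
{dRDs, dRBs, dMDs, dMBs, dCDs, dCBs} → row (4,2) (0,5) (4,2) (0,5)
{dRDr, dRBr, dMDr, dMBr, dCDr, dCBr} → row (4,2) (1,2) (4,2) (1,2)
That's 8 distinct rows out of 24 strategies.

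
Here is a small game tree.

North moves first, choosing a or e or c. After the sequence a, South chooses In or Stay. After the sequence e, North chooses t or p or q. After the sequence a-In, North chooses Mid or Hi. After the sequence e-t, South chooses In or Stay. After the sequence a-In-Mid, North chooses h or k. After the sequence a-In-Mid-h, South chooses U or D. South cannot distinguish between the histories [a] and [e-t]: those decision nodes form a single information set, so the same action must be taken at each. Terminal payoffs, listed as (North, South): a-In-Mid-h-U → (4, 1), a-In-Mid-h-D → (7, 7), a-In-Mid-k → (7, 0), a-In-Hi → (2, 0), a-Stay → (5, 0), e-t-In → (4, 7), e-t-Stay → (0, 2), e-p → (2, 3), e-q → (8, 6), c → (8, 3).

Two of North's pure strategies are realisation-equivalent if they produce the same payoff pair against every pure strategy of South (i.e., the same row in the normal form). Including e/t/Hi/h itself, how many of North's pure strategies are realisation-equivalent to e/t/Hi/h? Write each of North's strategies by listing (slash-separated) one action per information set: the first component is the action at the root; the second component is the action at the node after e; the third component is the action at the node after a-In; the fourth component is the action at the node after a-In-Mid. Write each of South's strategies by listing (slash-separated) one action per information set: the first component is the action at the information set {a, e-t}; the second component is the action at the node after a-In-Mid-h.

Row for e/t/Hi/h (columns In/U, In/D, Stay/U, Stay/D): (4,7) (4,7) (0,2) (0,2).
Under e/t/Hi/h, North's choice at the node after a-In and at the node after a-In-Mid can never be reached regardless of what South does, so varying those choices leaves every outcome unchanged.
Holding the reachable choices fixed and varying the unreachable ones freely already gives 2 × 2 = 4 equivalent strategies.
No other strategy reproduces this row, so those 4 are the full class: e/t/Mid/h, e/t/Mid/k, e/t/Hi/h, e/t/Hi/k.

4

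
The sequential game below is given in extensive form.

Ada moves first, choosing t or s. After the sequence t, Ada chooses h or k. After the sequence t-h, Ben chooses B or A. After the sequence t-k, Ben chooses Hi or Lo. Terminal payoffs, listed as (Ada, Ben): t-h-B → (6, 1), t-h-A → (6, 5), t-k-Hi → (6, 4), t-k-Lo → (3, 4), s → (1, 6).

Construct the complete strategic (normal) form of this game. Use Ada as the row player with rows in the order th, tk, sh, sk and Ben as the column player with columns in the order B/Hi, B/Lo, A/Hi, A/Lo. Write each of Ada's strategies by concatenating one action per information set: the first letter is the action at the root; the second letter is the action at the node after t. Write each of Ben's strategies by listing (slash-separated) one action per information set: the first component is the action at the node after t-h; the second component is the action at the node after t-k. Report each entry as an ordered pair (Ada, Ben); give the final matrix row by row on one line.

         B/Hi     B/Lo     A/Hi     A/Lo
  th    (6,1)    (6,1)    (6,5)    (6,5)
  tk    (6,4)    (3,4)    (6,4)    (3,4)
  sh    (1,6)    (1,6)    (1,6)    (1,6)
  sk    (1,6)    (1,6)    (1,6)    (1,6)

th: (6,1) (6,1) (6,5) (6,5) | tk: (6,4) (3,4) (6,4) (3,4) | sh: (1,6) (1,6) (1,6) (1,6) | sk: (1,6) (1,6) (1,6) (1,6)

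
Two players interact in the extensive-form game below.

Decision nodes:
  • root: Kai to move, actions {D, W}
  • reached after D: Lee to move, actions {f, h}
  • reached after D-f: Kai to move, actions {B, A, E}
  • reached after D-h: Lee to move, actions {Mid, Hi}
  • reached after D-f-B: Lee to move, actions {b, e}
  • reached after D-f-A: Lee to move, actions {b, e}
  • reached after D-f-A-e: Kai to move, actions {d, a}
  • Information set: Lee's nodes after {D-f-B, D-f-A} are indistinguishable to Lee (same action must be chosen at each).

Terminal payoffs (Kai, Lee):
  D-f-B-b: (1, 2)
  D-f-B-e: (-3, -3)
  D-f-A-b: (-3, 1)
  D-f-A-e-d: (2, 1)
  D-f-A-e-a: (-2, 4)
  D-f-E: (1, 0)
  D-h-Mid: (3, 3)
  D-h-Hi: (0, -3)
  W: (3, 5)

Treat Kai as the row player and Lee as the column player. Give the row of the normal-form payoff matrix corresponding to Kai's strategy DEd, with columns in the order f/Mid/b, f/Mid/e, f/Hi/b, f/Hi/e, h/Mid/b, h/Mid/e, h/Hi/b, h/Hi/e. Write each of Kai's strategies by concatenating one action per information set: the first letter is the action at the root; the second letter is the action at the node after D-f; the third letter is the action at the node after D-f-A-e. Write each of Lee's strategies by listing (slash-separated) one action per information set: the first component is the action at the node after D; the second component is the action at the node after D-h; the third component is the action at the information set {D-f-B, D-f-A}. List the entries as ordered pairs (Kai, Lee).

vs f/Mid/b: Kai plays D → Lee plays f at [D] → Kai plays E at [D-f] → (1, 0)
vs f/Mid/e: Kai plays D → Lee plays f at [D] → Kai plays E at [D-f] → (1, 0)
vs f/Hi/b: Kai plays D → Lee plays f at [D] → Kai plays E at [D-f] → (1, 0)
vs f/Hi/e: Kai plays D → Lee plays f at [D] → Kai plays E at [D-f] → (1, 0)
vs h/Mid/b: Kai plays D → Lee plays h at [D] → Lee plays Mid at [D-h] → (3, 3)
vs h/Mid/e: Kai plays D → Lee plays h at [D] → Lee plays Mid at [D-h] → (3, 3)
vs h/Hi/b: Kai plays D → Lee plays h at [D] → Lee plays Hi at [D-h] → (0, -3)
vs h/Hi/e: Kai plays D → Lee plays h at [D] → Lee plays Hi at [D-h] → (0, -3)

(1,0) (1,0) (1,0) (1,0) (3,3) (3,3) (0,-3) (0,-3)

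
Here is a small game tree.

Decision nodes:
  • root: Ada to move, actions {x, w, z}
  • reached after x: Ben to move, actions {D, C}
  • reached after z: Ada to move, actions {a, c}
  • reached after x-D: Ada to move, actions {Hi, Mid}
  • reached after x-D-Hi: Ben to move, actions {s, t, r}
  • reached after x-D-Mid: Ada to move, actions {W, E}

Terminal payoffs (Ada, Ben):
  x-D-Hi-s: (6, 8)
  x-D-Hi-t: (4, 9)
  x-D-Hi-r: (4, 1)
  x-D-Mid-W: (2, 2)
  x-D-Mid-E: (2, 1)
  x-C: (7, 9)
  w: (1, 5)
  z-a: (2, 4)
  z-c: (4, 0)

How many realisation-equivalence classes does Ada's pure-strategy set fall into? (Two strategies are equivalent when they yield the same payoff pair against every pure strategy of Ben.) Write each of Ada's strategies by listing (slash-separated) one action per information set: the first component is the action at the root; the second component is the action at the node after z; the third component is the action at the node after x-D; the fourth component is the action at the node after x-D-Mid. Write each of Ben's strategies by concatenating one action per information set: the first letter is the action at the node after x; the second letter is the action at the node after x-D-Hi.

Ada has 24 pure strategies: x/a/Hi/W, x/a/Hi/E, x/a/Mid/W, x/a/Mid/E, x/c/Hi/W, x/c/Hi/E, x/c/Mid/W, x/c/Mid/E, w/a/Hi/W, w/a/Hi/E, w/a/Mid/W, w/a/Mid/E, w/c/Hi/W, w/c/Hi/E, w/c/Mid/W, w/c/Mid/E, z/a/Hi/W, z/a/Hi/E, z/a/Mid/W, z/a/Mid/E, z/c/Hi/W, z/c/Hi/E, z/c/Mid/W, z/c/Mid/E. Columns: Ds, Dt, Dr, Cs, Ct, Cr.
{x/a/Hi/W, x/a/Hi/E, x/c/Hi/W, x/c/Hi/E} → row (6,8) (4,9) (4,1) (7,9) (7,9) (7,9)
{x/a/Mid/W, x/c/Mid/W} → row (2,2) (2,2) (2,2) (7,9) (7,9) (7,9)
{x/a/Mid/E, x/c/Mid/E} → row (2,1) (2,1) (2,1) (7,9) (7,9) (7,9)
{w/a/Hi/W, w/a/Hi/E, w/a/Mid/W, w/a/Mid/E, w/c/Hi/W, w/c/Hi/E, w/c/Mid/W, w/c/Mid/E} → row (1,5) (1,5) (1,5) (1,5) (1,5) (1,5)
{z/a/Hi/W, z/a/Hi/E, z/a/Mid/W, z/a/Mid/E} → row (2,4) (2,4) (2,4) (2,4) (2,4) (2,4)
{z/c/Hi/W, z/c/Hi/E, z/c/Mid/W, z/c/Mid/E} → row (4,0) (4,0) (4,0) (4,0) (4,0) (4,0)
That's 6 distinct rows out of 24 strategies.

6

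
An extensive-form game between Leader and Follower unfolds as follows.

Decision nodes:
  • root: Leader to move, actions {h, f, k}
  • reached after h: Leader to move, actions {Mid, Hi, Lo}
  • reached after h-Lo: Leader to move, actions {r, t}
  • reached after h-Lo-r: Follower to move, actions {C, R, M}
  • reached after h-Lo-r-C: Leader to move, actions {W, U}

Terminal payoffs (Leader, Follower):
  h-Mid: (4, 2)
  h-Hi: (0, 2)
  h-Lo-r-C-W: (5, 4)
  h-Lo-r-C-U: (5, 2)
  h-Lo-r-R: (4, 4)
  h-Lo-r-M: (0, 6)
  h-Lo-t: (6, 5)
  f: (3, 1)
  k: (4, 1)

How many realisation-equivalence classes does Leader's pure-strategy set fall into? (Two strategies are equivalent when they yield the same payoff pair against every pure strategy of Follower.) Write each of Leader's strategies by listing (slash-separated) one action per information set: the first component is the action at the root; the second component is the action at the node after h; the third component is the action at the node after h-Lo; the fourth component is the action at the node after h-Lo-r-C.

Leader has 36 pure strategies: h/Mid/r/W, h/Mid/r/U, h/Mid/t/W, h/Mid/t/U, h/Hi/r/W, h/Hi/r/U, h/Hi/t/W, h/Hi/t/U, h/Lo/r/W, h/Lo/r/U, h/Lo/t/W, h/Lo/t/U, f/Mid/r/W, f/Mid/r/U, f/Mid/t/W, f/Mid/t/U, f/Hi/r/W, f/Hi/r/U, f/Hi/t/W, f/Hi/t/U, f/Lo/r/W, f/Lo/r/U, f/Lo/t/W, f/Lo/t/U, k/Mid/r/W, k/Mid/r/U, k/Mid/t/W, k/Mid/t/U, k/Hi/r/W, k/Hi/r/U, k/Hi/t/W, k/Hi/t/U, k/Lo/r/W, k/Lo/r/U, k/Lo/t/W, k/Lo/t/U. Columns: C, R, M.
{h/Mid/r/W, h/Mid/r/U, h/Mid/t/W, h/Mid/t/U} → row (4,2) (4,2) (4,2)
{h/Hi/r/W, h/Hi/r/U, h/Hi/t/W, h/Hi/t/U} → row (0,2) (0,2) (0,2)
{h/Lo/r/W} → row (5,4) (4,4) (0,6)
{h/Lo/r/U} → row (5,2) (4,4) (0,6)
{h/Lo/t/W, h/Lo/t/U} → row (6,5) (6,5) (6,5)
{f/Mid/r/W, f/Mid/r/U, f/Mid/t/W, f/Mid/t/U, f/Hi/r/W, f/Hi/r/U, f/Hi/t/W, f/Hi/t/U, f/Lo/r/W, f/Lo/r/U, f/Lo/t/W, f/Lo/t/U} → row (3,1) (3,1) (3,1)
{k/Mid/r/W, k/Mid/r/U, k/Mid/t/W, k/Mid/t/U, k/Hi/r/W, k/Hi/r/U, k/Hi/t/W, k/Hi/t/U, k/Lo/r/W, k/Lo/r/U, k/Lo/t/W, k/Lo/t/U} → row (4,1) (4,1) (4,1)
That's 7 distinct rows out of 36 strategies.

7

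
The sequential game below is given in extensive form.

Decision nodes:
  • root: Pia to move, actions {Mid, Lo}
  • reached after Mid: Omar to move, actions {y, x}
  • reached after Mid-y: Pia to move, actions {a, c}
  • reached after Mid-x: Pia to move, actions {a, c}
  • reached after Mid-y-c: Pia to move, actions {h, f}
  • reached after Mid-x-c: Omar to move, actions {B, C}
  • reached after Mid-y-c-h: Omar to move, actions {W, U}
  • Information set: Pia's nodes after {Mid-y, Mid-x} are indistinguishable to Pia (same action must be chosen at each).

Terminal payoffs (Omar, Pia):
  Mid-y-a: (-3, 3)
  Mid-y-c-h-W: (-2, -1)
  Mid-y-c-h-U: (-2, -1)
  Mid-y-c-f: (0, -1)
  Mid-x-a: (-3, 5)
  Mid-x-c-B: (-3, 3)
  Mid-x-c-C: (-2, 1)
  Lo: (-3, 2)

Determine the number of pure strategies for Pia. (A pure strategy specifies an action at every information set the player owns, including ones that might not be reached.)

8

Pia owns the root with actions {Mid, Lo} — two choices.
Pia owns the information set {Mid-y, Mid-x} with actions {a, c} — two choices.
Pia owns the node after Mid-y-c with actions {h, f} — two choices.
A pure strategy fixes one action at each information set independently, so the count is the product 2 × 2 × 2 = 8.
(For reference, Omar has 8 pure strategies, giving a 8×8 normal-form matrix.)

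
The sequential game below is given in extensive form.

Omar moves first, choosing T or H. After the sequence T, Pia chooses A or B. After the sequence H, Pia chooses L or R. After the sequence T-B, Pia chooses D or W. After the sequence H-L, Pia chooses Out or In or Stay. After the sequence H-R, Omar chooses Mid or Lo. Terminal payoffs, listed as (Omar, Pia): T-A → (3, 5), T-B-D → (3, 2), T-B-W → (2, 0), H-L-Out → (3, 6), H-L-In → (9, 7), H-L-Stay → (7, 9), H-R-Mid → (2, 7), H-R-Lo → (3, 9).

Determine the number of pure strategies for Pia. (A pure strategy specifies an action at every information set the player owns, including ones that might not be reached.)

24

Pia owns the node after T with actions {A, B} — two choices.
Pia owns the node after H with actions {L, R} — two choices.
Pia owns the node after T-B with actions {D, W} — two choices.
Pia owns the node after H-L with actions {Out, In, Stay} — three choices.
A pure strategy fixes one action at each information set independently, so the count is the product 2 × 2 × 2 × 3 = 24.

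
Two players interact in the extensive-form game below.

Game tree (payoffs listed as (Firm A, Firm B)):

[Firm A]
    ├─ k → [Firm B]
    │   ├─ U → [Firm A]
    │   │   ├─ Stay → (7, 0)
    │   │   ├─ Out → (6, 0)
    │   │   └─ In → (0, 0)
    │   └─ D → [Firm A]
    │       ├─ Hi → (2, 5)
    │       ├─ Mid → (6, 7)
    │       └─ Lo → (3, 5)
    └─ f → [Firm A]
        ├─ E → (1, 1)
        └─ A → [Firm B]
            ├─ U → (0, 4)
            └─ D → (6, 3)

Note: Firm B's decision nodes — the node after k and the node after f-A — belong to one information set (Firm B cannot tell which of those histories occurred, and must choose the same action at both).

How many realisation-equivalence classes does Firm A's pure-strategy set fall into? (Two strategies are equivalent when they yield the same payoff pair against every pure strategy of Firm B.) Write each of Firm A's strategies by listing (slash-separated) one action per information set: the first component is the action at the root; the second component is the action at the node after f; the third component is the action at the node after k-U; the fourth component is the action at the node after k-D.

11

Firm A has 36 pure strategies: k/E/Stay/Hi, k/E/Stay/Mid, k/E/Stay/Lo, k/E/Out/Hi, k/E/Out/Mid, k/E/Out/Lo, k/E/In/Hi, k/E/In/Mid, k/E/In/Lo, k/A/Stay/Hi, k/A/Stay/Mid, k/A/Stay/Lo, k/A/Out/Hi, k/A/Out/Mid, k/A/Out/Lo, k/A/In/Hi, k/A/In/Mid, k/A/In/Lo, f/E/Stay/Hi, f/E/Stay/Mid, f/E/Stay/Lo, f/E/Out/Hi, f/E/Out/Mid, f/E/Out/Lo, f/E/In/Hi, f/E/In/Mid, f/E/In/Lo, f/A/Stay/Hi, f/A/Stay/Mid, f/A/Stay/Lo, f/A/Out/Hi, f/A/Out/Mid, f/A/Out/Lo, f/A/In/Hi, f/A/In/Mid, f/A/In/Lo. Columns: U, D.
{k/E/Stay/Hi, k/A/Stay/Hi} → row (7,0) (2,5)
{k/E/Stay/Mid, k/A/Stay/Mid} → row (7,0) (6,7)
{k/E/Stay/Lo, k/A/Stay/Lo} → row (7,0) (3,5)
{k/E/Out/Hi, k/A/Out/Hi} → row (6,0) (2,5)
{k/E/Out/Mid, k/A/Out/Mid} → row (6,0) (6,7)
{k/E/Out/Lo, k/A/Out/Lo} → row (6,0) (3,5)
{k/E/In/Hi, k/A/In/Hi} → row (0,0) (2,5)
{k/E/In/Mid, k/A/In/Mid} → row (0,0) (6,7)
{k/E/In/Lo, k/A/In/Lo} → row (0,0) (3,5)
{f/E/Stay/Hi, f/E/Stay/Mid, f/E/Stay/Lo, f/E/Out/Hi, f/E/Out/Mid, f/E/Out/Lo, f/E/In/Hi, f/E/In/Mid, f/E/In/Lo} → row (1,1) (1,1)
{f/A/Stay/Hi, f/A/Stay/Mid, f/A/Stay/Lo, f/A/Out/Hi, f/A/Out/Mid, f/A/Out/Lo, f/A/In/Hi, f/A/In/Mid, f/A/In/Lo} → row (0,4) (6,3)
That's 11 distinct rows out of 36 strategies.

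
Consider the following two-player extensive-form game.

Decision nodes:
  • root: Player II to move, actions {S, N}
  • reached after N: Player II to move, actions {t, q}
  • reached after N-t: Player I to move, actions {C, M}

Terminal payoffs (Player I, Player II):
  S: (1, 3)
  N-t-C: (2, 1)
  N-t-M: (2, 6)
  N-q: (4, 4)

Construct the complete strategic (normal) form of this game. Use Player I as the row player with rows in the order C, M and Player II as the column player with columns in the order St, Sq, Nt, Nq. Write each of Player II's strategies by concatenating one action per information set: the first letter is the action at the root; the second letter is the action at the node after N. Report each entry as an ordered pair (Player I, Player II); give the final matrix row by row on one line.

C: (1,3) (1,3) (2,1) (4,4) | M: (1,3) (1,3) (2,6) (4,4)

           St       Sq       Nt       Nq
   C    (1,3)    (1,3)    (2,1)    (4,4)
   M    (1,3)    (1,3)    (2,6)    (4,4)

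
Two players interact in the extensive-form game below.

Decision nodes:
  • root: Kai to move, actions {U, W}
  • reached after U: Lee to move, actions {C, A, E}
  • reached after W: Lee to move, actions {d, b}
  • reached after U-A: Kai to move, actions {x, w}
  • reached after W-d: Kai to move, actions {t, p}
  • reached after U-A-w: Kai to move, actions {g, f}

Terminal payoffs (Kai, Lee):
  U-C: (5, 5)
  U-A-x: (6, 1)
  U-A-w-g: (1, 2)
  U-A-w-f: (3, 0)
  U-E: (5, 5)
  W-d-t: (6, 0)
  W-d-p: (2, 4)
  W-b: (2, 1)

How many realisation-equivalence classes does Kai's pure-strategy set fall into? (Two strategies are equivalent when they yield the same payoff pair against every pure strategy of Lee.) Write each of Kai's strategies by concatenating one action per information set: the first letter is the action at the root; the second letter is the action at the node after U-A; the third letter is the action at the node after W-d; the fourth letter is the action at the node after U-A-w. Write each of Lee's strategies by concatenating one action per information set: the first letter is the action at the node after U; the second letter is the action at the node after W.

5

Kai has 16 pure strategies: Uxtg, Uxtf, Uxpg, Uxpf, Uwtg, Uwtf, Uwpg, Uwpf, Wxtg, Wxtf, Wxpg, Wxpf, Wwtg, Wwtf, Wwpg, Wwpf. Columns: Cd, Cb, Ad, Ab, Ed, Eb.
{Uxtg, Uxtf, Uxpg, Uxpf} → row (5,5) (5,5) (6,1) (6,1) (5,5) (5,5)
{Uwtg, Uwpg} → row (5,5) (5,5) (1,2) (1,2) (5,5) (5,5)
{Uwtf, Uwpf} → row (5,5) (5,5) (3,0) (3,0) (5,5) (5,5)
{Wxtg, Wxtf, Wwtg, Wwtf} → row (6,0) (2,1) (6,0) (2,1) (6,0) (2,1)
{Wxpg, Wxpf, Wwpg, Wwpf} → row (2,4) (2,1) (2,4) (2,1) (2,4) (2,1)
That's 5 distinct rows out of 16 strategies.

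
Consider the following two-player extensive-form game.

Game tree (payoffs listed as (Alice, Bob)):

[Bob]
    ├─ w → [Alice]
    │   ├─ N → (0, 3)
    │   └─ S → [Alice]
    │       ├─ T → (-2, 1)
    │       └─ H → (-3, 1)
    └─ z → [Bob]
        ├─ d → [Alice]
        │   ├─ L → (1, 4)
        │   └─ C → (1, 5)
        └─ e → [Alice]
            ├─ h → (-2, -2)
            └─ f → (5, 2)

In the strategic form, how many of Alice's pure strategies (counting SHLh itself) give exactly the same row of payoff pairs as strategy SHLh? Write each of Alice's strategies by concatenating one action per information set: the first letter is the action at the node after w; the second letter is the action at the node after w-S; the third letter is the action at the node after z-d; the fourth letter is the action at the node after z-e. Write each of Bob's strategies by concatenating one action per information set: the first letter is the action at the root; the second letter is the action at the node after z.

1

Row for SHLh (columns wd, we, zd, ze): (-3,1) (-3,1) (1,4) (-2,-2).
Every one of Alice's information sets is on the play path for some reply by Bob when Alice follows SHLh.
Changing the action at any of them therefore changes at least one column, so only SHLh itself gives this row.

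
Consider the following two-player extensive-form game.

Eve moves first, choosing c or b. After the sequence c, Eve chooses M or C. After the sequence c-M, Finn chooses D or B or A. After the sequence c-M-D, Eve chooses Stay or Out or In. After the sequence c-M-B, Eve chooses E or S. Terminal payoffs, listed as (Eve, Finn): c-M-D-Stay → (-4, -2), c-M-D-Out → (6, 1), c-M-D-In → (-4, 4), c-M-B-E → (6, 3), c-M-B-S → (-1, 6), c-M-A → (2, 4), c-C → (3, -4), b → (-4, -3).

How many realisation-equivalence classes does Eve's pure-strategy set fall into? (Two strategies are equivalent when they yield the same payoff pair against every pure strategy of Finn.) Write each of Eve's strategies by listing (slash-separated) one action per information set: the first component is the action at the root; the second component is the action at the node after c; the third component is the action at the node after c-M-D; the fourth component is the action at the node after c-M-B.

Eve has 24 pure strategies: c/M/Stay/E, c/M/Stay/S, c/M/Out/E, c/M/Out/S, c/M/In/E, c/M/In/S, c/C/Stay/E, c/C/Stay/S, c/C/Out/E, c/C/Out/S, c/C/In/E, c/C/In/S, b/M/Stay/E, b/M/Stay/S, b/M/Out/E, b/M/Out/S, b/M/In/E, b/M/In/S, b/C/Stay/E, b/C/Stay/S, b/C/Out/E, b/C/Out/S, b/C/In/E, b/C/In/S. Columns: D, B, A.
{c/M/Stay/E} → row (-4,-2) (6,3) (2,4)
{c/M/Stay/S} → row (-4,-2) (-1,6) (2,4)
{c/M/Out/E} → row (6,1) (6,3) (2,4)
{c/M/Out/S} → row (6,1) (-1,6) (2,4)
{c/M/In/E} → row (-4,4) (6,3) (2,4)
{c/M/In/S} → row (-4,4) (-1,6) (2,4)
{c/C/Stay/E, c/C/Stay/S, c/C/Out/E, c/C/Out/S, c/C/In/E, c/C/In/S} → row (3,-4) (3,-4) (3,-4)
{b/M/Stay/E, b/M/Stay/S, b/M/Out/E, b/M/Out/S, b/M/In/E, b/M/In/S, b/C/Stay/E, b/C/Stay/S, b/C/Out/E, b/C/Out/S, b/C/In/E, b/C/In/S} → row (-4,-3) (-4,-3) (-4,-3)
That's 8 distinct rows out of 24 strategies.

8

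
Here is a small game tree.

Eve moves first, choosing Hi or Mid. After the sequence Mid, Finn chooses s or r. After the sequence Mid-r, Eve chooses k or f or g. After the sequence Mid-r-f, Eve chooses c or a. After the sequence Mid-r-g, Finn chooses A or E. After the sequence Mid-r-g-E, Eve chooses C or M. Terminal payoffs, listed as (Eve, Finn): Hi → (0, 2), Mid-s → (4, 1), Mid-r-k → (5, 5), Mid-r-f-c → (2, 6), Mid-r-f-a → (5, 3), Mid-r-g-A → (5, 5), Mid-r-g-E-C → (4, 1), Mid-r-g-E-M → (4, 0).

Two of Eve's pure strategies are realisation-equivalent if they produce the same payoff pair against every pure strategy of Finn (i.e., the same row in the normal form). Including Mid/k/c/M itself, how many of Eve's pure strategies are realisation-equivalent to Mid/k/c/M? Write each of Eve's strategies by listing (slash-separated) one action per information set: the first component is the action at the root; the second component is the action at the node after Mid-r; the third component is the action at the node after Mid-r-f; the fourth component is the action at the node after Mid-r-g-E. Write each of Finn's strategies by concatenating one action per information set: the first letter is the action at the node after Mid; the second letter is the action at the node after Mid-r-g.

4

Row for Mid/k/c/M (columns sA, sE, rA, rE): (4,1) (4,1) (5,5) (5,5).
Under Mid/k/c/M, Eve's choice at the node after Mid-r-f and at the node after Mid-r-g-E can never be reached regardless of what Finn does, so varying those choices leaves every outcome unchanged.
Holding the reachable choices fixed and varying the unreachable ones freely already gives 2 × 2 = 4 equivalent strategies.
No other strategy reproduces this row, so those 4 are the full class: Mid/k/c/C, Mid/k/c/M, Mid/k/a/C, Mid/k/a/M.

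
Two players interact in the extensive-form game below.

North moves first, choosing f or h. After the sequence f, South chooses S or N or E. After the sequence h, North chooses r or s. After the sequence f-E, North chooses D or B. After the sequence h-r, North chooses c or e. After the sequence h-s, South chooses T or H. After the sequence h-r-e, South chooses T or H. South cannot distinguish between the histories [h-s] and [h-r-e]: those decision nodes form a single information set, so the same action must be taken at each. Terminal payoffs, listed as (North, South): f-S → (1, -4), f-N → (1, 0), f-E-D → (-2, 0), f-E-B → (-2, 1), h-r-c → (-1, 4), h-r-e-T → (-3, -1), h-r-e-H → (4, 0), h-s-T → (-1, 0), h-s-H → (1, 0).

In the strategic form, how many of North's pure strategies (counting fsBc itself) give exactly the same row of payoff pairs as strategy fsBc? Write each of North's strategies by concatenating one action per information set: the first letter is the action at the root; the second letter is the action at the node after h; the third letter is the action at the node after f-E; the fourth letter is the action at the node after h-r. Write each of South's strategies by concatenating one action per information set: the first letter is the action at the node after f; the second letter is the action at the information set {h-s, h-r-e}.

Row for fsBc (columns ST, SH, NT, NH, ET, EH): (1,-4) (1,-4) (1,0) (1,0) (-2,1) (-2,1).
Under fsBc, North's choice at the node after h and at the node after h-r can never be reached regardless of what South does, so varying those choices leaves every outcome unchanged.
Holding the reachable choices fixed and varying the unreachable ones freely already gives 2 × 2 = 4 equivalent strategies.
No other strategy reproduces this row, so those 4 are the full class: frBc, frBe, fsBc, fsBe.

4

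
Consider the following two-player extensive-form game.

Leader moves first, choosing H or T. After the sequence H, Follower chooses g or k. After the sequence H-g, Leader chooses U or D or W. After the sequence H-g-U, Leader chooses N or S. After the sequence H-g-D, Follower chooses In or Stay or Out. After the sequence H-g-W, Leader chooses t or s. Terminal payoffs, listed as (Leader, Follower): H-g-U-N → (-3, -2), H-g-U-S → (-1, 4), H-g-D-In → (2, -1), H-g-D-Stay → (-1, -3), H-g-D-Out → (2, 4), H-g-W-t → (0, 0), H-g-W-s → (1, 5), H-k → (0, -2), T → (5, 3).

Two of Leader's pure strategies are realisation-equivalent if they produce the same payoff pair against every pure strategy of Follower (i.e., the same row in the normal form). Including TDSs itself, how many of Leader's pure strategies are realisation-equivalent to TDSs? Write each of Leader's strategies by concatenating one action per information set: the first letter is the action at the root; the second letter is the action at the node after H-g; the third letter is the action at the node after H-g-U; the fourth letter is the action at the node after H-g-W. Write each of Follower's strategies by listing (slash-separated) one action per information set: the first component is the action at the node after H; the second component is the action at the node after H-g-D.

12

Row for TDSs (columns g/In, g/Stay, g/Out, k/In, k/Stay, k/Out): (5,3) (5,3) (5,3) (5,3) (5,3) (5,3).
Under TDSs, Leader's choice at the node after H-g and at the node after H-g-U and at the node after H-g-W can never be reached regardless of what Follower does, so varying those choices leaves every outcome unchanged.
Holding the reachable choices fixed and varying the unreachable ones freely already gives 3 × 2 × 2 = 12 equivalent strategies.
No other strategy reproduces this row, so those 12 are the full class: TUNt, TUNs, TUSt, TUSs, TDNt, TDNs, TDSt, TDSs, TWNt, TWNs, TWSt, TWSs.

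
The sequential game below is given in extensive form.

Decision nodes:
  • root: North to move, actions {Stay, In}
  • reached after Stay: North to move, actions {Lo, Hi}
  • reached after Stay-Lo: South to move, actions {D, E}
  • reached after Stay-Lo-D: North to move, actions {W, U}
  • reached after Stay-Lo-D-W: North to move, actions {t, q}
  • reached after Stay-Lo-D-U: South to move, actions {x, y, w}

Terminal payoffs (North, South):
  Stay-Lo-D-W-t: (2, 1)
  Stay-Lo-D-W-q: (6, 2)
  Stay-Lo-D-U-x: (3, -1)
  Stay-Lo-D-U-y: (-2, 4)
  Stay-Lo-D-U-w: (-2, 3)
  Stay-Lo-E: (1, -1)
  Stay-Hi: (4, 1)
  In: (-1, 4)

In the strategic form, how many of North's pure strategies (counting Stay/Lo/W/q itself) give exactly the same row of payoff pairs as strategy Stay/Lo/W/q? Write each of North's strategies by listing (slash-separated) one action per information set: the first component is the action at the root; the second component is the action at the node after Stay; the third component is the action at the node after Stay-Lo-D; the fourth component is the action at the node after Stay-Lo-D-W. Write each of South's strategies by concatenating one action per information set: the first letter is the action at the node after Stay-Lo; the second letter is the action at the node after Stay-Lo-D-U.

Row for Stay/Lo/W/q (columns Dx, Dy, Dw, Ex, Ey, Ew): (6,2) (6,2) (6,2) (1,-1) (1,-1) (1,-1).
Every one of North's information sets is on the play path for some reply by South when North follows Stay/Lo/W/q.
Changing the action at any of them therefore changes at least one column, so only Stay/Lo/W/q itself gives this row.

1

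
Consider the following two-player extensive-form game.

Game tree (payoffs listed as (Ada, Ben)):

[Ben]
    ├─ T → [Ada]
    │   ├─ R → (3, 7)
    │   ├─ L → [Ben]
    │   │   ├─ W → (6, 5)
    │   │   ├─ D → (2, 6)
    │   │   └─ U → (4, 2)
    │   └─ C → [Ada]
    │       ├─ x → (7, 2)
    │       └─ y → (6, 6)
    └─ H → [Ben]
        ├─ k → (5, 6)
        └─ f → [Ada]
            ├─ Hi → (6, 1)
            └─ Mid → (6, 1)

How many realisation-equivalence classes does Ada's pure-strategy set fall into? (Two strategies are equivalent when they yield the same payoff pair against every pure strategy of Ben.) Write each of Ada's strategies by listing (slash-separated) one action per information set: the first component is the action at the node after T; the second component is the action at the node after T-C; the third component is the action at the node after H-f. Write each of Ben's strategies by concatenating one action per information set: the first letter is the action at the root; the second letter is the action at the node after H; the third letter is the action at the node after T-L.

Ada has 12 pure strategies: R/x/Hi, R/x/Mid, R/y/Hi, R/y/Mid, L/x/Hi, L/x/Mid, L/y/Hi, L/y/Mid, C/x/Hi, C/x/Mid, C/y/Hi, C/y/Mid. Columns: TkW, TkD, TkU, TfW, TfD, TfU, HkW, HkD, HkU, HfW, HfD, HfU.
{R/x/Hi, R/x/Mid, R/y/Hi, R/y/Mid} → row (3,7) (3,7) (3,7) (3,7) (3,7) (3,7) (5,6) (5,6) (5,6) (6,1) (6,1) (6,1)
{L/x/Hi, L/x/Mid, L/y/Hi, L/y/Mid} → row (6,5) (2,6) (4,2) (6,5) (2,6) (4,2) (5,6) (5,6) (5,6) (6,1) (6,1) (6,1)
{C/x/Hi, C/x/Mid} → row (7,2) (7,2) (7,2) (7,2) (7,2) (7,2) (5,6) (5,6) (5,6) (6,1) (6,1) (6,1)
{C/y/Hi, C/y/Mid} → row (6,6) (6,6) (6,6) (6,6) (6,6) (6,6) (5,6) (5,6) (5,6) (6,1) (6,1) (6,1)
That's 4 distinct rows out of 12 strategies.

4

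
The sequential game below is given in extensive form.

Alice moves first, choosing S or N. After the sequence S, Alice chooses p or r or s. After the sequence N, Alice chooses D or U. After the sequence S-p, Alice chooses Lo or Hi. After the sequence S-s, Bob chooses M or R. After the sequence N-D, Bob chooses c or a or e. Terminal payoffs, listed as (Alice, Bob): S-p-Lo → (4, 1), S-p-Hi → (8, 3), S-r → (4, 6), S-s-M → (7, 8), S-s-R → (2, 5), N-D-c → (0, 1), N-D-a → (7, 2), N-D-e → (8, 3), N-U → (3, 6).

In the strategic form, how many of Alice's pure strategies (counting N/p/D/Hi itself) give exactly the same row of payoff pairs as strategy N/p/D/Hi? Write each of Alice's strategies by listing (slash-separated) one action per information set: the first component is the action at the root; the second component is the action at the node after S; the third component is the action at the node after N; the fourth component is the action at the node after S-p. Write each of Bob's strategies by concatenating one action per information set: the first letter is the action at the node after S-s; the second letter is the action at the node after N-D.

Row for N/p/D/Hi (columns Mc, Ma, Me, Rc, Ra, Re): (0,1) (7,2) (8,3) (0,1) (7,2) (8,3).
Under N/p/D/Hi, Alice's choice at the node after S and at the node after S-p can never be reached regardless of what Bob does, so varying those choices leaves every outcome unchanged.
Holding the reachable choices fixed and varying the unreachable ones freely already gives 3 × 2 = 6 equivalent strategies.
No other strategy reproduces this row, so those 6 are the full class: N/p/D/Lo, N/p/D/Hi, N/r/D/Lo, N/r/D/Hi, N/s/D/Lo, N/s/D/Hi.

6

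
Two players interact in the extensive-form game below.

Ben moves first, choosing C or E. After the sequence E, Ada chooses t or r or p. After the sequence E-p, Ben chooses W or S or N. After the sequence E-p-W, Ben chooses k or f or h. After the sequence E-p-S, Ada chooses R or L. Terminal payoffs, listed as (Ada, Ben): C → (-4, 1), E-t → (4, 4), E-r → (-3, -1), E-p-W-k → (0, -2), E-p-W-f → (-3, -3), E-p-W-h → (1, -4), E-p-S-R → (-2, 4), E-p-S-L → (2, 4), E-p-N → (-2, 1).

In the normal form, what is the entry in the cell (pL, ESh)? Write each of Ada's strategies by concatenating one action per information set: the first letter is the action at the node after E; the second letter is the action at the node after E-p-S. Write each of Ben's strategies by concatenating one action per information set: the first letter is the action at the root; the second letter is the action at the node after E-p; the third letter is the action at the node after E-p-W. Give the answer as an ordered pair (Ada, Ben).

Trace the play path from the root:
  Ben plays E
  Ada plays p at [E]
  Ben plays S at [E-p]
  Ada plays L at [E-p-S]
→ terminal payoff (2, 4).
(Ben's choice at the node after E-p-W is never reached on this path, so it doesn't affect the outcome.)

(2, 4)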